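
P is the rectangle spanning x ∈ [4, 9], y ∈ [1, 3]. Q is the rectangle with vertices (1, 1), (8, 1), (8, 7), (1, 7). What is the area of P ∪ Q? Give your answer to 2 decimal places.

By inclusion–exclusion:
Individual areas: |P| = 10, |Q| = 42.
|P∩Q|: x∈[4,8], y∈[1,3] → 4·2 = 8.
|P ∪ Q| = 52 − 8 = 44.00.

44.00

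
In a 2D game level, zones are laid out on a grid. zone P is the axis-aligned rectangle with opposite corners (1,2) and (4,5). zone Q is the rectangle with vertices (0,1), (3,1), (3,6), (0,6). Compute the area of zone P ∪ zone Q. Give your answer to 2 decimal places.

18.00

By inclusion–exclusion:
Individual areas: |zone P| = 9, |zone Q| = 15.
|zone P∩zone Q|: x∈[1,3], y∈[2,5] → 2·3 = 6.
|zone P ∪ zone Q| = 24 − 6 = 18.00.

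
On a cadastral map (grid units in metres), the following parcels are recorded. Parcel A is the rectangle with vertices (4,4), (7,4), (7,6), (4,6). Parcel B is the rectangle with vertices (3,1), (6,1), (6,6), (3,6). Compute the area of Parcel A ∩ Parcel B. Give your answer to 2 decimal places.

4.00

|Parcel A∩Parcel B|: x∈[4,6], y∈[4,6] → 2·2 = 4.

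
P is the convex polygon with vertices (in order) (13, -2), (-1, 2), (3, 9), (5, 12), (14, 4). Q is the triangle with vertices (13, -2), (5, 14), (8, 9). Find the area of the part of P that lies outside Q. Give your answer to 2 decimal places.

|P| = 114, |P∩Q| = 3.2286.
|P ∖ Q| = |P| − |P∩Q| = 114 − 3.2286 = 110.77.

110.77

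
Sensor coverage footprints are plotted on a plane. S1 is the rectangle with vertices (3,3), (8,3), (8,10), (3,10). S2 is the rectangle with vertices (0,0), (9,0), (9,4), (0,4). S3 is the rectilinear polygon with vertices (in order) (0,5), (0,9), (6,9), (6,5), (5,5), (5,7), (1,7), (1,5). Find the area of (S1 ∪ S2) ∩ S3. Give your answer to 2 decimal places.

The region (S1 ∪ S2) ∩ S3 is the polygon with vertices (3,9), (6,9), (6,5), (5,5), (5,7), (3,7).
By the shoelace formula its area is 8.00.

8.00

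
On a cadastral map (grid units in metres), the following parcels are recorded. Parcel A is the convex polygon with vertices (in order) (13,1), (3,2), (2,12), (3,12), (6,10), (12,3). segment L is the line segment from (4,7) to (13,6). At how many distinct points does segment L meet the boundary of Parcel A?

The segment meets the boundary at (9.053,6.439).

1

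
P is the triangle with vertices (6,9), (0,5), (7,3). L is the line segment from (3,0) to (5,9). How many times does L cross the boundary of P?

2

The segment meets the boundary at (4.826,8.217), (3.866,3.896).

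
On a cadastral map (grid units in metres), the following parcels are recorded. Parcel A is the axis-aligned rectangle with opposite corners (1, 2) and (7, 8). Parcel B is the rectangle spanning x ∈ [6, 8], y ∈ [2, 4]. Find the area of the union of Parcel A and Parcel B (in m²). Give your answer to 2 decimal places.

38.00

By inclusion–exclusion:
Individual areas: |Parcel A| = 36, |Parcel B| = 4.
|Parcel A∩Parcel B|: x∈[6,7], y∈[2,4] → 1·2 = 2.
|Parcel A ∪ Parcel B| = 40 − 2 = 38.00.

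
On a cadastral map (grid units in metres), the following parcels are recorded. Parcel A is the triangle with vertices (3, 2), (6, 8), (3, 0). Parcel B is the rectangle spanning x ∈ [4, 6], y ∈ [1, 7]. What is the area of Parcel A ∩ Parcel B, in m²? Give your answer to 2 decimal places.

The intersection is the polygon with vertices (5.5,7), (5.625,7), (4,2.667), (4,4).
By the shoelace formula its area is 1.27.

1.27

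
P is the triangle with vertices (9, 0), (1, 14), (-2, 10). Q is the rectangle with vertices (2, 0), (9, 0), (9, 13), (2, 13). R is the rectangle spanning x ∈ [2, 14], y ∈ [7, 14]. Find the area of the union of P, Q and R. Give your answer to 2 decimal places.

149.40

By inclusion–exclusion:
Individual areas: |P| = 37, |Q| = 91, |R| = 84.
|P∩Q| = 20.6023.
|P∩R| = 7.875.
|Q∩R|: x∈[2,9], y∈[7,13] → 7·6 = 42.
|P∩Q∩R| = 7.875.
|P ∪ Q ∪ R| = 212 − 70.4773 + 7.875 = 149.40.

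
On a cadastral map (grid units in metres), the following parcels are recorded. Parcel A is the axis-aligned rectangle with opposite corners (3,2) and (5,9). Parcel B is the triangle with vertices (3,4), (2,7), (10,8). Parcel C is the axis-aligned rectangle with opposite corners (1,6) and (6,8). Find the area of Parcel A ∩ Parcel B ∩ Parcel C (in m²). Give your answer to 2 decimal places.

The intersection is the polygon with vertices (3,7.125), (5,7.375), (5,6), (3,6).
By the shoelace formula its area is 2.50.

2.50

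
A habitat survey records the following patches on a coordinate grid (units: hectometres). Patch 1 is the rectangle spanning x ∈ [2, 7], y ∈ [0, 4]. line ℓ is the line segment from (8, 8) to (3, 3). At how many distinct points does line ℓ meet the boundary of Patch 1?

1

The segment meets the boundary at (4,4).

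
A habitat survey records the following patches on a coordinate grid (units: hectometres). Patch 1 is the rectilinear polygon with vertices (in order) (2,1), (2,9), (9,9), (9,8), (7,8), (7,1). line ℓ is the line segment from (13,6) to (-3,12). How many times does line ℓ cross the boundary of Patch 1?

The segment meets the boundary at (5,9), (7.667,8).

2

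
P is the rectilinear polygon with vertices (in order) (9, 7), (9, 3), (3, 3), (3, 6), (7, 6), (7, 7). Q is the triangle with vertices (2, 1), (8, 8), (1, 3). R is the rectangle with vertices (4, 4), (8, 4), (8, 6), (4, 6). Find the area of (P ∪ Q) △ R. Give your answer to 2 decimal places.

17.22

|P ∪ Q| = 25.2167.
|(P ∪ Q) ∩ R| = 8.
|(P ∪ Q) △ R| = 25.2167 + 8 − 16 = 17.22.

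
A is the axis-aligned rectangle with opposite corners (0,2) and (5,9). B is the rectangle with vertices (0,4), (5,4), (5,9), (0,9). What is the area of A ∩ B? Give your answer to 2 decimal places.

|A∩B|: x∈[0,5], y∈[4,9] → 5·5 = 25.

25.00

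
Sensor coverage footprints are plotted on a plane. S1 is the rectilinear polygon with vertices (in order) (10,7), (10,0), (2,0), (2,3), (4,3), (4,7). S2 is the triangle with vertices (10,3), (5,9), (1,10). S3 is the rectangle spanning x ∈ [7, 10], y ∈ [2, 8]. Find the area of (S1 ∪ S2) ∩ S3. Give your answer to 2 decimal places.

The region (S1 ∪ S2) ∩ S3 is the polygon with vertices (10,2), (7,2), (7,7), (10,7), (10,3).
By the shoelace formula its area is 15.00.

15.00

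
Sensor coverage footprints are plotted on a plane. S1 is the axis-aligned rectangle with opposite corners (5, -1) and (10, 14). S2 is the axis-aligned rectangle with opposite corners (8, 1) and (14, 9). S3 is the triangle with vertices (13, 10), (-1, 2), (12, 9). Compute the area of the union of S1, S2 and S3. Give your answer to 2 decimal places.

By inclusion–exclusion:
Individual areas: |S1| = 75, |S2| = 48, |S3| = 3.
|S1∩S2|: x∈[8,10], y∈[1,9] → 2·8 = 16.
|S1∩S3| = 1.4011.
|S2∩S3| = 1.2898.
|S1∩S2∩S3| = 0.6593.
|S1 ∪ S2 ∪ S3| = 126 − 18.6909 + 0.6593 = 107.97.

107.97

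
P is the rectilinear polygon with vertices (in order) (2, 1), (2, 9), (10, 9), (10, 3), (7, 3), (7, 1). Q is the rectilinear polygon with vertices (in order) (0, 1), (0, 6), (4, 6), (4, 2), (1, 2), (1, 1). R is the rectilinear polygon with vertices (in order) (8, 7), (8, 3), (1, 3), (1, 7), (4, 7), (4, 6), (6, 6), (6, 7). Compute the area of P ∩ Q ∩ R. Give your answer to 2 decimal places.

The intersection is the polygon with vertices (4,6), (4,3), (2,3), (2,6).
By the shoelace formula its area is 6.00.

6.00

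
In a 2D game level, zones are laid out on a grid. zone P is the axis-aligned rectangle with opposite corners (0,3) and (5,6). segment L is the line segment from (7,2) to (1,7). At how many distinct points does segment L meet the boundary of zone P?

2

The segment meets the boundary at (2.2,6), (5,3.667).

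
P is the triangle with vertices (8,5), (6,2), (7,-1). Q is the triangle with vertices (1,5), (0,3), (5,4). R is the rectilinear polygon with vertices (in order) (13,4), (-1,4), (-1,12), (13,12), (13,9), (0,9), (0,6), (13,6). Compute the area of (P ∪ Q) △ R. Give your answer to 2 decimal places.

|P ∪ Q| = 9.
|(P ∪ Q) ∩ R| = 2.5.
|(P ∪ Q) △ R| = 9 + 73 − 5 = 77.00.

77.00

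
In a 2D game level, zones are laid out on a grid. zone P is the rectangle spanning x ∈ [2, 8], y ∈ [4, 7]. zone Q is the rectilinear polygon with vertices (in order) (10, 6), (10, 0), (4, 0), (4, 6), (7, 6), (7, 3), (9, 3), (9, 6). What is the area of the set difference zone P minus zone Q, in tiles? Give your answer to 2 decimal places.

12.00

|zone P| = 18, |zone P∩zone Q| = 6.
|zone P ∖ zone Q| = |zone P| − |zone P∩zone Q| = 18 − 6 = 12.00.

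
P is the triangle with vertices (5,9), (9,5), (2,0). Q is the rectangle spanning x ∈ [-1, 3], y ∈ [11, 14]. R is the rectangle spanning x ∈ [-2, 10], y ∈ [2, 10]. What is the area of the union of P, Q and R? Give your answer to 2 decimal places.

110.13

By inclusion–exclusion:
Individual areas: |P| = 24, |Q| = 12, |R| = 96.
|P∩Q| = 0.
|P∩R| = 21.8667.
|Q∩R| = 0 (no overlap).
|P∩Q∩R| = 0.
|P ∪ Q ∪ R| = 132 − 21.8667 + 0 = 110.13.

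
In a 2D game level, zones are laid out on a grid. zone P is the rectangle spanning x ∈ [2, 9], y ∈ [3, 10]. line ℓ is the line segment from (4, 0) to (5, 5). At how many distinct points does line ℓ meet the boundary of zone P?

1

The segment meets the boundary at (4.6,3).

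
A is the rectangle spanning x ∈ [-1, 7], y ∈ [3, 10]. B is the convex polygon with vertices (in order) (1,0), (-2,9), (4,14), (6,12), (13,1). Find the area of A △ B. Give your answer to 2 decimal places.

68.03

|A| = 56, |B| = 121, |A∩B| = 54.4833.
|A △ B| = |A| + |B| − 2·|A∩B| = 56 + 121 − 108.9667 = 68.03.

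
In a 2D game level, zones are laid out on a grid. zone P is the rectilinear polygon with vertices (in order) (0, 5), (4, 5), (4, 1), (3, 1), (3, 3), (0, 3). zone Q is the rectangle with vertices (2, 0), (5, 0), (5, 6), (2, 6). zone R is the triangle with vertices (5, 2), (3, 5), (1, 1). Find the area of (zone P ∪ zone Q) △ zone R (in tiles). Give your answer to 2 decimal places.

|zone P ∪ zone Q| = 22.
|(zone P ∪ zone Q) ∩ zone R| = 6.125.
|(zone P ∪ zone Q) △ zone R| = 22 + 7 − 12.25 = 16.75.

16.75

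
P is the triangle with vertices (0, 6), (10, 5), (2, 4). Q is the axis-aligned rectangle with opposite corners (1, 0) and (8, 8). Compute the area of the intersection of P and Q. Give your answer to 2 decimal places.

8.10

The intersection is the polygon with vertices (8,5.2), (8,4.75), (2,4), (1,5), (1,5.9).
By the shoelace formula its area is 8.10.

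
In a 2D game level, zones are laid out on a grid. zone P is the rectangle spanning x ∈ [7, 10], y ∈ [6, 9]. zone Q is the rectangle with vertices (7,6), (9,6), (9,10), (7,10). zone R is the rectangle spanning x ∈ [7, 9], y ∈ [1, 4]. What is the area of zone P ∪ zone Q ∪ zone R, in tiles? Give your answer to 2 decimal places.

17.00

By inclusion–exclusion:
Individual areas: |zone P| = 9, |zone Q| = 8, |zone R| = 6.
|zone P∩zone Q|: x∈[7,9], y∈[6,9] → 2·3 = 6.
|zone P∩zone R| = 0 (no overlap).
|zone Q∩zone R| = 0 (no overlap).
|zone P∩zone Q∩zone R| = 0.
|zone P ∪ zone Q ∪ zone R| = 23 − 6 + 0 = 17.00.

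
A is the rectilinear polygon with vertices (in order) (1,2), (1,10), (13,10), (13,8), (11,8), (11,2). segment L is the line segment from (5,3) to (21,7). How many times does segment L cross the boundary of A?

1

The segment meets the boundary at (11,4.5).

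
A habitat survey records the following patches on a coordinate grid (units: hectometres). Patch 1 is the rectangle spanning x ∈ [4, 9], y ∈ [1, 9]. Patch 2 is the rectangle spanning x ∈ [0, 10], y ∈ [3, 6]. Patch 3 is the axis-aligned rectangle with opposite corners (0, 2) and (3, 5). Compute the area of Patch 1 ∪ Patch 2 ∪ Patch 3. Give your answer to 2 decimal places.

58.00

By inclusion–exclusion:
Individual areas: |Patch 1| = 40, |Patch 2| = 30, |Patch 3| = 9.
|Patch 1∩Patch 2|: x∈[4,9], y∈[3,6] → 5·3 = 15.
|Patch 1∩Patch 3| = 0 (no overlap).
|Patch 2∩Patch 3|: x∈[0,3], y∈[3,5] → 3·2 = 6.
|Patch 1∩Patch 2∩Patch 3| = 0.
|Patch 1 ∪ Patch 2 ∪ Patch 3| = 79 − 21 + 0 = 58.00.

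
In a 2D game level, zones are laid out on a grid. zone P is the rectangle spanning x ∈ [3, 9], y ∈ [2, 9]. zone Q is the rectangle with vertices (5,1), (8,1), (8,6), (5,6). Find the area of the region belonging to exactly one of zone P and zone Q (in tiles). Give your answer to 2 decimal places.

33.00

|zone P∩zone Q|: x∈[5,8], y∈[2,6] → 3·4 = 12.
|zone P △ zone Q| = |zone P| + |zone Q| − 2·|zone P∩zone Q| = 42 + 15 − 24 = 33.00.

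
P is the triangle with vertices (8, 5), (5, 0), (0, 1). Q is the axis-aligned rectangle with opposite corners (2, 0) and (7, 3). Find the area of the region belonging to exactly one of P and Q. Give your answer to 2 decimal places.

|P| = 14, |Q| = 15, |P∩Q| = 9.8.
|P △ Q| = |P| + |Q| − 2·|P∩Q| = 14 + 15 − 19.6 = 9.40.

9.40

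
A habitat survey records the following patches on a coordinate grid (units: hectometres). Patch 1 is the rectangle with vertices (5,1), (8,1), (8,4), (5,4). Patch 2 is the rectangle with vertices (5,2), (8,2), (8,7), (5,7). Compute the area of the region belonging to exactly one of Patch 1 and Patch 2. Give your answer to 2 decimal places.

|Patch 1∩Patch 2|: x∈[5,8], y∈[2,4] → 3·2 = 6.
|Patch 1 △ Patch 2| = |Patch 1| + |Patch 2| − 2·|Patch 1∩Patch 2| = 9 + 15 − 12 = 12.00.

12.00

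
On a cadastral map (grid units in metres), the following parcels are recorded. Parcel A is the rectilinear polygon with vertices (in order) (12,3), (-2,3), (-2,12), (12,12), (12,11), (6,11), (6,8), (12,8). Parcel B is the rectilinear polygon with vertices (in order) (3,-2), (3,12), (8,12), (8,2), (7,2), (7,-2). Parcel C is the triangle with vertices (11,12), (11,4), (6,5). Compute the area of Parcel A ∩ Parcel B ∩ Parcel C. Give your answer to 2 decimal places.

3.20

The intersection is the polygon with vertices (8,4.6), (6,5), (8,7.8).
By the shoelace formula its area is 3.20.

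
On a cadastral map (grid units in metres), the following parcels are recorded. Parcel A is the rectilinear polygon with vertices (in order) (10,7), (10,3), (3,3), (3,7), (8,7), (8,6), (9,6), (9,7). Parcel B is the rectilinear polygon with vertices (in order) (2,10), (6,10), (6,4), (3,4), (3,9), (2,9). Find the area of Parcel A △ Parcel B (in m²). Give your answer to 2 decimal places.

28.00

|Parcel A| = 27, |Parcel B| = 19, |Parcel A∩Parcel B| = 9.
|Parcel A △ Parcel B| = |Parcel A| + |Parcel B| − 2·|Parcel A∩Parcel B| = 27 + 19 − 18 = 28.00.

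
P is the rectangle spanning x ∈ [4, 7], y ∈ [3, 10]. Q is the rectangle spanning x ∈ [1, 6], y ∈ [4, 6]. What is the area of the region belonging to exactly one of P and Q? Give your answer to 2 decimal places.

|P∩Q|: x∈[4,6], y∈[4,6] → 2·2 = 4.
|P △ Q| = |P| + |Q| − 2·|P∩Q| = 21 + 10 − 8 = 23.00.

23.00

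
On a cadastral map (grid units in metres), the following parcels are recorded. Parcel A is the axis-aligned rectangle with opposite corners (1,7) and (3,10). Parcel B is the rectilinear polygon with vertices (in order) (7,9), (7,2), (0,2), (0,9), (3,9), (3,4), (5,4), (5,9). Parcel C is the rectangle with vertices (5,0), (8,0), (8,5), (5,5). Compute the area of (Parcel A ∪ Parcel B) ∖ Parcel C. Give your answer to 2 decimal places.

|Parcel A ∪ Parcel B| = 41.
|(Parcel A ∪ Parcel B) ∩ Parcel C| = 6.
|(Parcel A ∪ Parcel B) ∖ Parcel C| = 41 − 6 = 35.00.

35.00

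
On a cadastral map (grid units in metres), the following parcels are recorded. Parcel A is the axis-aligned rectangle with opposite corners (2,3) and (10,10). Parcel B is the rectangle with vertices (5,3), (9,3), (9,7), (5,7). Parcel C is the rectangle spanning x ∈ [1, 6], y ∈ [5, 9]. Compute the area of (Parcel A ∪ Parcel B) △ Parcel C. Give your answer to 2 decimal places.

44.00

|Parcel A ∪ Parcel B| = 56.
|(Parcel A ∪ Parcel B) ∩ Parcel C| = 16.
|(Parcel A ∪ Parcel B) △ Parcel C| = 56 + 20 − 32 = 44.00.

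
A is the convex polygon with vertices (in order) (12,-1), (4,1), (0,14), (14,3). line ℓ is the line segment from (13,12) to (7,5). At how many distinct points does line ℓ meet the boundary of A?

The segment meets the boundary at (8.793,7.091).

1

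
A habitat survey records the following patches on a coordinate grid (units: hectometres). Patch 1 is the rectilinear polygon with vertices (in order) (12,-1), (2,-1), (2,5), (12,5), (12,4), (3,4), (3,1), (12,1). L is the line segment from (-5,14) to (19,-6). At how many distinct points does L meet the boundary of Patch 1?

4

The segment meets the boundary at (12,-0.167), (10.6,1), (7,4), (5.8,5).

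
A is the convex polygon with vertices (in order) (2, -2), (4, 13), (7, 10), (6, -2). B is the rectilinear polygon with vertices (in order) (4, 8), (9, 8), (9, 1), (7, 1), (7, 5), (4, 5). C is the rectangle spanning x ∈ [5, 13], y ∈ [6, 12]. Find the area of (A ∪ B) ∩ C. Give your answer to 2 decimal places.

The region (A ∪ B) ∩ C is the polygon with vertices (7,10), (6.833,8), (9,8), (9,6), (5,6), (5,12).
By the shoelace formula its area is 13.83.

13.83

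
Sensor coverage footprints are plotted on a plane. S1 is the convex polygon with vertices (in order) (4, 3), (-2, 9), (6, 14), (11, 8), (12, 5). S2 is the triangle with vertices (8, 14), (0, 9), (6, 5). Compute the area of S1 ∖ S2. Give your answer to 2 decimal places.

55.57

|S1| = 85.5, |S1∩S2| = 29.9272.
|S1 ∖ S2| = |S1| − |S1∩S2| = 85.5 − 29.9272 = 55.57.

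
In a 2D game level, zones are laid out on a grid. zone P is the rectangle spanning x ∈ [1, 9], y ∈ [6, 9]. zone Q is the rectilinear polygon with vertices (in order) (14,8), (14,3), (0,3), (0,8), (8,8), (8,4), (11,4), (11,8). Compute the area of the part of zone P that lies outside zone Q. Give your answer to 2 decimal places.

|zone P| = 24, |zone P∩zone Q| = 14.
|zone P ∖ zone Q| = |zone P| − |zone P∩zone Q| = 24 − 14 = 10.00.

10.00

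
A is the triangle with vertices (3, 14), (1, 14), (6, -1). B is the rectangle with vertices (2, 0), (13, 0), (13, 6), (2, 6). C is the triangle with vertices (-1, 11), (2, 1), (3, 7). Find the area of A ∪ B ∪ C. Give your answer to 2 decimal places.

89.72

By inclusion–exclusion:
Individual areas: |A| = 15, |B| = 66, |C| = 14.
|A∩B| = 3.2.
|A∩C| = 0.
|B∩C| = 2.0833.
|A∩B∩C| = 0.
|A ∪ B ∪ C| = 95 − 5.2833 + 0 = 89.72.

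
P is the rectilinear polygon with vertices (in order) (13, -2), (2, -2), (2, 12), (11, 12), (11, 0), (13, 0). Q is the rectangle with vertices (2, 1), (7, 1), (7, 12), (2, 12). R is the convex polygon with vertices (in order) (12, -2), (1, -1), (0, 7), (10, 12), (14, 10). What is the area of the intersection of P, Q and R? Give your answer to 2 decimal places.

41.25

The intersection is the polygon with vertices (7,1), (2,1), (2,8), (7,10.5).
By the shoelace formula its area is 41.25.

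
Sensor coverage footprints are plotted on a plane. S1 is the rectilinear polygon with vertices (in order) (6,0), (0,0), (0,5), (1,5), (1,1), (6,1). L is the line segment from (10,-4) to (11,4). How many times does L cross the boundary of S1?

The segment lies entirely outside S1 and never meets its boundary.

0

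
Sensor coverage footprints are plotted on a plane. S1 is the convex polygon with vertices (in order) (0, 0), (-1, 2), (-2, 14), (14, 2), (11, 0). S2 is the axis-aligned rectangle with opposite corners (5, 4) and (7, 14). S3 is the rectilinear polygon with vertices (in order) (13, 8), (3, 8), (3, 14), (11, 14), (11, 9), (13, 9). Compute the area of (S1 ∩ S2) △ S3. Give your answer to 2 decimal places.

57.25

|S1 ∩ S2| = 8.
|(S1 ∩ S2) ∩ S3| = 0.375.
|(S1 ∩ S2) △ S3| = 8 + 50 − 0.75 = 57.25.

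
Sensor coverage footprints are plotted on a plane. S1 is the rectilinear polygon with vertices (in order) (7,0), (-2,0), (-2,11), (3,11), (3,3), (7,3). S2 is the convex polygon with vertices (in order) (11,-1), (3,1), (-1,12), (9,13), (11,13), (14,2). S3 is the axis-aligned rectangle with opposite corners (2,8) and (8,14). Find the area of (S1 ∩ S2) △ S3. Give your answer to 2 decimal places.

|S1 ∩ S2| = 28.1818.
|(S1 ∩ S2) ∩ S3| = 3.
|(S1 ∩ S2) △ S3| = 28.1818 + 36 − 6 = 58.18.

58.18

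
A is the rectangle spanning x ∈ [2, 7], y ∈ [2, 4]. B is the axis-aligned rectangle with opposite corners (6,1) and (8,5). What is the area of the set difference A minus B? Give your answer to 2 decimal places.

|A∩B|: x∈[6,7], y∈[2,4] → 1·2 = 2.
|A| = 10.
|A ∖ B| = |A| − |A∩B| = 10 − 2 = 8.00.

8.00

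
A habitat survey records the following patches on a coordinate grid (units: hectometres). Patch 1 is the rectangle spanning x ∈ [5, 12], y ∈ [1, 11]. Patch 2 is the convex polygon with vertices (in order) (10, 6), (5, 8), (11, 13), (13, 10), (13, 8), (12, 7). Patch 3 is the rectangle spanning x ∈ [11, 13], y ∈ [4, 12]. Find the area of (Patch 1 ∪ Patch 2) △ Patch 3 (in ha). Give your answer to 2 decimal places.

|Patch 1 ∪ Patch 2| = 76.9.
|(Patch 1 ∪ Patch 2) ∩ Patch 3| = 11.1667.
|(Patch 1 ∪ Patch 2) △ Patch 3| = 76.9 + 16 − 22.3333 = 70.57.

70.57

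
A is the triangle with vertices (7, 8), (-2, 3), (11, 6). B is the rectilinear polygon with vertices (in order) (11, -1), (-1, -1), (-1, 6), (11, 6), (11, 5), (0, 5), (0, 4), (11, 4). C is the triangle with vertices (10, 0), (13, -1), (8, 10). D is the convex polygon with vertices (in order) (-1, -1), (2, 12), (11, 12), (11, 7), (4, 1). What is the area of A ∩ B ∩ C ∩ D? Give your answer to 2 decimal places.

0.32

The intersection is the polygon with vertices (9.822,5.991), (9.403,5.632), (8.897,5.515), (8.8,6), (9.818,6).
By the shoelace formula its area is 0.32.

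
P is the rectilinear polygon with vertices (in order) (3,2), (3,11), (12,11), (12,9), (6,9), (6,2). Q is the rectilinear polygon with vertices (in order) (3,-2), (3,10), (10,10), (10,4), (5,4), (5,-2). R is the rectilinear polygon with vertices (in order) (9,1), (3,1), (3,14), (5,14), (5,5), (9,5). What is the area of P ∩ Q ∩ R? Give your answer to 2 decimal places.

17.00

The intersection is the polygon with vertices (5,10), (5,5), (6,5), (6,4), (5,4), (5,2), (3,2), (3,10).
By the shoelace formula its area is 17.00.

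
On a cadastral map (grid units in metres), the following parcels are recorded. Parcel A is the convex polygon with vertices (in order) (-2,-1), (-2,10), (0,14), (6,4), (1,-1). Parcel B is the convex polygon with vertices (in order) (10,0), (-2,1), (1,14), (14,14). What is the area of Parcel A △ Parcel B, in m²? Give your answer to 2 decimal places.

140.87

|Parcel A| = 73.5, |Parcel B| = 170.5, |Parcel A∩Parcel B| = 51.5634.
|Parcel A △ Parcel B| = |Parcel A| + |Parcel B| − 2·|Parcel A∩Parcel B| = 73.5 + 170.5 − 103.1268 = 140.87.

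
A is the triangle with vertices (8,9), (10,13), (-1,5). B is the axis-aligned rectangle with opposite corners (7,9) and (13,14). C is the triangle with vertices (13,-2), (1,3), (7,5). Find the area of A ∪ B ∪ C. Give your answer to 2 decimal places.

66.27

By inclusion–exclusion:
Individual areas: |A| = 14, |B| = 30, |C| = 27.
|A∩B| = 4.7273.
|A∩C| = 0.
|B∩C| = 0.
|A∩B∩C| = 0.
|A ∪ B ∪ C| = 71 − 4.7273 + 0 = 66.27.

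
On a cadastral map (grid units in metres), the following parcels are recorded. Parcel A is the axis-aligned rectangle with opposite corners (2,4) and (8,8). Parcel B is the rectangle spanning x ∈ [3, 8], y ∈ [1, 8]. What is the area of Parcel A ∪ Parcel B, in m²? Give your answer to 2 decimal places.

By inclusion–exclusion:
Individual areas: |Parcel A| = 24, |Parcel B| = 35.
|Parcel A∩Parcel B|: x∈[3,8], y∈[4,8] → 5·4 = 20.
|Parcel A ∪ Parcel B| = 59 − 20 = 39.00.

39.00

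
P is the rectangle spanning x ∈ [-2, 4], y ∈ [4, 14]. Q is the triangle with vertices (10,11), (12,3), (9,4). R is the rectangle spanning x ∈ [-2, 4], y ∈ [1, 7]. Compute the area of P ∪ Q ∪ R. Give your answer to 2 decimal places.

89.00

By inclusion–exclusion:
Individual areas: |P| = 60, |Q| = 11, |R| = 36.
|P∩Q| = 0.
|P∩R|: x∈[-2,4], y∈[4,7] → 6·3 = 18.
|Q∩R| = 0.
|P∩Q∩R| = 0.
|P ∪ Q ∪ R| = 107 − 18 + 0 = 89.00.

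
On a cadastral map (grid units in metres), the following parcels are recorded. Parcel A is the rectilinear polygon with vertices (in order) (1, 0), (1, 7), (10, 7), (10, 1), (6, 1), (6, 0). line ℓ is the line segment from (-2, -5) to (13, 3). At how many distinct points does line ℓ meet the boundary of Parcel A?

2

The segment meets the boundary at (10,1.4), (9.25,1).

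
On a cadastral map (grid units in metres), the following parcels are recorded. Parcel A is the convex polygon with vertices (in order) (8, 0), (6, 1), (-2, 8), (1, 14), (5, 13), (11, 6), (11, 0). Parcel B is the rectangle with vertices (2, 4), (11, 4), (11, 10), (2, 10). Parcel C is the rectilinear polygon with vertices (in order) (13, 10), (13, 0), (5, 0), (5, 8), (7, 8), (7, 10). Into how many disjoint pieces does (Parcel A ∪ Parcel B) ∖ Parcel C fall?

1

(Parcel A ∪ Parcel B) ∖ Parcel C is a single connected region.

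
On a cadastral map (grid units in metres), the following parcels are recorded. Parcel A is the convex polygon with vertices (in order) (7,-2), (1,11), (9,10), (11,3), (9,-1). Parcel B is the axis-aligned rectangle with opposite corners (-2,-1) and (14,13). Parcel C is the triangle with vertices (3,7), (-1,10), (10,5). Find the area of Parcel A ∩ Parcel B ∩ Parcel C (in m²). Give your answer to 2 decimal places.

4.77

The intersection is the polygon with vertices (2.115,8.584), (10,5), (3,7), (2.765,7.176).
By the shoelace formula its area is 4.77.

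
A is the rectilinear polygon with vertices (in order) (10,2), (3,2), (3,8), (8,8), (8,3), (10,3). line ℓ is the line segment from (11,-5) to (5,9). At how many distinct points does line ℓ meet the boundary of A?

2

The segment meets the boundary at (5.429,8), (8,2).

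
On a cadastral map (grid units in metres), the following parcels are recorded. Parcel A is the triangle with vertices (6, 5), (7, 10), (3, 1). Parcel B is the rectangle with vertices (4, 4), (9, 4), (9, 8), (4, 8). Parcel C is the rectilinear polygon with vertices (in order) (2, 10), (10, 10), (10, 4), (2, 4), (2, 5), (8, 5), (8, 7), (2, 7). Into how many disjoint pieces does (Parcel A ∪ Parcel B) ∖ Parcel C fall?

2

(Parcel A ∪ Parcel B) ∖ Parcel C splits into 2 disjoint pieces (area 1.375, area 8).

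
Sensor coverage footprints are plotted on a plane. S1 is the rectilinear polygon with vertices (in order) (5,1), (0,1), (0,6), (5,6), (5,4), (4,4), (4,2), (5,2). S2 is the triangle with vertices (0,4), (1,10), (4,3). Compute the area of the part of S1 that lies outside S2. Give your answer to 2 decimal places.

15.26

|S1| = 23, |S1∩S2| = 7.7381.
|S1 ∖ S2| = |S1| − |S1∩S2| = 23 − 7.7381 = 15.26.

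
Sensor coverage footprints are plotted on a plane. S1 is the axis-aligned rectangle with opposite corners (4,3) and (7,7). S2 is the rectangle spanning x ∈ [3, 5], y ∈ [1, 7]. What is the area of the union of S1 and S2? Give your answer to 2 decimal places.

By inclusion–exclusion:
Individual areas: |S1| = 12, |S2| = 12.
|S1∩S2|: x∈[4,5], y∈[3,7] → 1·4 = 4.
|S1 ∪ S2| = 24 − 4 = 20.00.

20.00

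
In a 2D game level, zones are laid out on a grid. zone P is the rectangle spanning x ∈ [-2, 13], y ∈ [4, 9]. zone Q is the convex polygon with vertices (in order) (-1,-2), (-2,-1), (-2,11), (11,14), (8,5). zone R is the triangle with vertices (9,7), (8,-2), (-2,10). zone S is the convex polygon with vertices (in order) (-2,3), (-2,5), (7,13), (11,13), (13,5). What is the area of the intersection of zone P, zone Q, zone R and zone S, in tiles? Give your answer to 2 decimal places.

The intersection is the polygon with vertices (6.965,4.195), (5.5,4), (3,4), (0.394,7.128), (2.304,8.826), (8.694,7.083), (8,5).
By the shoelace formula its area is 26.61.

26.61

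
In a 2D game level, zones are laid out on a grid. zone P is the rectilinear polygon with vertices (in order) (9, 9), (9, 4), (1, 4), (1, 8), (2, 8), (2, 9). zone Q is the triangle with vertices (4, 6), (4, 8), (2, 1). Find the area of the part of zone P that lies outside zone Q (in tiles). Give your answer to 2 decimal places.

|zone P| = 39, |zone P∩zone Q| = 1.4857.
|zone P ∖ zone Q| = |zone P| − |zone P∩zone Q| = 39 − 1.4857 = 37.51.

37.51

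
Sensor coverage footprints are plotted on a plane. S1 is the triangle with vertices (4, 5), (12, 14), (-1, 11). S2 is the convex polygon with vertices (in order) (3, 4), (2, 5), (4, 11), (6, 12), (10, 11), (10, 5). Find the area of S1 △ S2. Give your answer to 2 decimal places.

|S1| = 46.5, |S2| = 49, |S1∩S2| = 23.2403.
|S1 △ S2| = |S1| + |S2| − 2·|S1∩S2| = 46.5 + 49 − 46.4805 = 49.02.

49.02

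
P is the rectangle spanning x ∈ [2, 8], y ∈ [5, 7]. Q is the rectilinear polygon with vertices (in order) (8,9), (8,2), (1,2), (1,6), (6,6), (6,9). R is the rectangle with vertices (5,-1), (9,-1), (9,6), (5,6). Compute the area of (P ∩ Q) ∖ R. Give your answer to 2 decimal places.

|P ∩ Q| = 8.
|(P ∩ Q) ∩ R| = 3.
|(P ∩ Q) ∖ R| = 8 − 3 = 5.00.

5.00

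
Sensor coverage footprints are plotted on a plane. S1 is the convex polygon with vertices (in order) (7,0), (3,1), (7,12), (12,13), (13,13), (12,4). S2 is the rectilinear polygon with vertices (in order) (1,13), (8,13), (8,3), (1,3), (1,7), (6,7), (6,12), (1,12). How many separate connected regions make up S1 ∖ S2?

2

S1 ∖ S2 splits into 2 disjoint pieces (area 57.1727, area 0.9205).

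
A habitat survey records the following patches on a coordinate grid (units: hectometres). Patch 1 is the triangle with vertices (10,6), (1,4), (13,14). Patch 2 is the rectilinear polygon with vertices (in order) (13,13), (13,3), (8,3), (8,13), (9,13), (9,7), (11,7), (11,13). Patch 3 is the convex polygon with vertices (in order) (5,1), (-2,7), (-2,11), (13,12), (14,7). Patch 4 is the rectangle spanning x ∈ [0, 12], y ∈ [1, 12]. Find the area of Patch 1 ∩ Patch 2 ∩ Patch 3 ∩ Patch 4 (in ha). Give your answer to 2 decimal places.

7.78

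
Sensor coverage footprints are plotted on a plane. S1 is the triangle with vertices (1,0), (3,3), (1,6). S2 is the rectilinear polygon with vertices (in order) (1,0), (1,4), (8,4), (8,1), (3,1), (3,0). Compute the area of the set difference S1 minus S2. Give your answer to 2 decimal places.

|S1| = 6, |S1∩S2| = 4.6667.
|S1 ∖ S2| = |S1| − |S1∩S2| = 6 − 4.6667 = 1.33.

1.33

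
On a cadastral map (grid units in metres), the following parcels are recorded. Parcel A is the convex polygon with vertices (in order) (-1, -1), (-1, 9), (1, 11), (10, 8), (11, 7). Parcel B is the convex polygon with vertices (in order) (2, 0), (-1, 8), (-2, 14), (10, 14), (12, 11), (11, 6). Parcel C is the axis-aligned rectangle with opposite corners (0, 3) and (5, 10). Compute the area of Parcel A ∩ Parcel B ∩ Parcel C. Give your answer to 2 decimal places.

The intersection is the polygon with vertices (5,9.667), (5,3), (0.875,3), (0,5.333), (0,10), (4,10).
By the shoelace formula its area is 33.81.

33.81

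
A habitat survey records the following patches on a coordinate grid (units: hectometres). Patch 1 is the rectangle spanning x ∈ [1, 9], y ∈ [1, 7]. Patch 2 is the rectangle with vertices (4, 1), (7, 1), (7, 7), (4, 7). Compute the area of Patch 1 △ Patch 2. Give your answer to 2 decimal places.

|Patch 1∩Patch 2|: x∈[4,7], y∈[1,7] → 3·6 = 18.
|Patch 1 △ Patch 2| = |Patch 1| + |Patch 2| − 2·|Patch 1∩Patch 2| = 48 + 18 − 36 = 30.00.

30.00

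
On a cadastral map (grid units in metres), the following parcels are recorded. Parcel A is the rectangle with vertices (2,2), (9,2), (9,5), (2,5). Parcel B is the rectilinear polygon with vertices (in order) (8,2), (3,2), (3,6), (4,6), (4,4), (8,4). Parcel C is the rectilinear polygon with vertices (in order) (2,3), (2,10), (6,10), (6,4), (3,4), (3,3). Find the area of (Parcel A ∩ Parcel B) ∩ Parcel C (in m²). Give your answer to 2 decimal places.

|Parcel A ∩ Parcel B| = 11.
|(Parcel A ∩ Parcel B) ∩ Parcel C| = 1.00.

1.00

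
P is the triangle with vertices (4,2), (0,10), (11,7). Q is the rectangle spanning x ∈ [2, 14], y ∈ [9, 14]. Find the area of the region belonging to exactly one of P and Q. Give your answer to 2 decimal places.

|P| = 38, |Q| = 60, |P∩Q| = 0.3788.
|P △ Q| = |P| + |Q| − 2·|P∩Q| = 38 + 60 − 0.7576 = 97.24.

97.24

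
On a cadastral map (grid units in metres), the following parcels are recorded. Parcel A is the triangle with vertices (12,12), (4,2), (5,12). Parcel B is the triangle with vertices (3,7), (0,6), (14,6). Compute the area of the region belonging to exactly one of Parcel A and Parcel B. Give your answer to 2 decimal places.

|Parcel A| = 35, |Parcel B| = 7, |Parcel A∩Parcel B| = 2.192.
|Parcel A △ Parcel B| = |Parcel A| + |Parcel B| − 2·|Parcel A∩Parcel B| = 35 + 7 − 4.3841 = 37.62.

37.62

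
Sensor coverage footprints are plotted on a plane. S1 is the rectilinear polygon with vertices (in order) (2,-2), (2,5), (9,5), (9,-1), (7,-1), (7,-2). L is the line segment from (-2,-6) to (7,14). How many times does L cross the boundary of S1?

2

The segment meets the boundary at (2.95,5), (2,2.889).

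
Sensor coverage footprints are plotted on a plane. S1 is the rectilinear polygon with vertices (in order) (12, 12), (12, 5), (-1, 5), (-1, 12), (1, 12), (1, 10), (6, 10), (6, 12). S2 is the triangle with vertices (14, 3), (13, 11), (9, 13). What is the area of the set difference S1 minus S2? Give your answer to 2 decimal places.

75.00

|S1| = 81, |S1∩S2| = 6.
|S1 ∖ S2| = |S1| − |S1∩S2| = 81 − 6 = 75.00.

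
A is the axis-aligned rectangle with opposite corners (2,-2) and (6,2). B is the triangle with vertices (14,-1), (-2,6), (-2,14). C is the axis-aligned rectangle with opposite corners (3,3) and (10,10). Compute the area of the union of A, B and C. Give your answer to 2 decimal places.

108.50

By inclusion–exclusion:
Individual areas: |A| = 16, |B| = 64, |C| = 49.
|A∩B| = 0.
|A∩C| = 0 (no overlap).
|B∩C| = 20.4976.
|A∩B∩C| = 0.
|A ∪ B ∪ C| = 129 − 20.4976 + 0 = 108.50.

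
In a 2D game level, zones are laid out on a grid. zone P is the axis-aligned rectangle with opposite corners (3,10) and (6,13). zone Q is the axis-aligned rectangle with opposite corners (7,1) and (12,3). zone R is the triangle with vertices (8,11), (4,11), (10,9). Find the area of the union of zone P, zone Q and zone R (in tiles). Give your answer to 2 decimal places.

22.33

By inclusion–exclusion:
Individual areas: |zone P| = 9, |zone Q| = 10, |zone R| = 4.
|zone P∩zone Q| = 0 (no overlap).
|zone P∩zone R| = 0.6667.
|zone Q∩zone R| = 0.
|zone P∩zone Q∩zone R| = 0.
|zone P ∪ zone Q ∪ zone R| = 23 − 0.6667 + 0 = 22.33.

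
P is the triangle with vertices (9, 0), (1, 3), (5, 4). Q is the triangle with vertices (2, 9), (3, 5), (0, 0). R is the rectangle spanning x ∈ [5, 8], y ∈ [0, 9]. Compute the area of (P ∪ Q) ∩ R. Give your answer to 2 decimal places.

4.69

The region (P ∪ Q) ∩ R is the polygon with vertices (8,1), (8,0.375), (5,1.5), (5,4).
By the shoelace formula its area is 4.69.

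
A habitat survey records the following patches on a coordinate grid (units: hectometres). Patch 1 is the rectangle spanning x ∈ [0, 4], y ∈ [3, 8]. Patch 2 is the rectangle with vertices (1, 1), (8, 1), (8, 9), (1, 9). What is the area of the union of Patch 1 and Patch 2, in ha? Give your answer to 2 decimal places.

61.00

By inclusion–exclusion:
Individual areas: |Patch 1| = 20, |Patch 2| = 56.
|Patch 1∩Patch 2|: x∈[1,4], y∈[3,8] → 3·5 = 15.
|Patch 1 ∪ Patch 2| = 76 − 15 = 61.00.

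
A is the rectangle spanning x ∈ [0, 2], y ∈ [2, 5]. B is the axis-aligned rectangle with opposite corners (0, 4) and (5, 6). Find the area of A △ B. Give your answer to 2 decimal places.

12.00

|A∩B|: x∈[0,2], y∈[4,5] → 2·1 = 2.
|A △ B| = |A| + |B| − 2·|A∩B| = 6 + 10 − 4 = 12.00.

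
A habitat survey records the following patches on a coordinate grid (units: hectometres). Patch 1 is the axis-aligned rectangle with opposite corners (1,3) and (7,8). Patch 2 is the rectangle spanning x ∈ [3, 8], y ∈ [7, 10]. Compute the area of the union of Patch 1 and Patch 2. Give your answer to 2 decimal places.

41.00

By inclusion–exclusion:
Individual areas: |Patch 1| = 30, |Patch 2| = 15.
|Patch 1∩Patch 2|: x∈[3,7], y∈[7,8] → 4·1 = 4.
|Patch 1 ∪ Patch 2| = 45 − 4 = 41.00.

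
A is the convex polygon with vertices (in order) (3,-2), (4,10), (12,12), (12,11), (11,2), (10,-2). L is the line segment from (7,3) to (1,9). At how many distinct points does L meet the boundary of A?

The segment meets the boundary at (3.692,6.308).

1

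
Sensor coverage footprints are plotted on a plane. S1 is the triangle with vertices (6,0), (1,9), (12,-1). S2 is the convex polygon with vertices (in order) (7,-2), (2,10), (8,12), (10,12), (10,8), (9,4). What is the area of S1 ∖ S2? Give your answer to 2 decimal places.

11.54

|S1| = 24.5, |S1∩S2| = 12.9634.
|S1 ∖ S2| = |S1| − |S1∩S2| = 24.5 − 12.9634 = 11.54.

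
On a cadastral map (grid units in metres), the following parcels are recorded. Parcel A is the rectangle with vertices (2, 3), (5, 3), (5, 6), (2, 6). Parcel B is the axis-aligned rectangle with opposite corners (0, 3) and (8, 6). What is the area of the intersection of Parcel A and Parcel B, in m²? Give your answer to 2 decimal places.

9.00

|Parcel A∩Parcel B|: x∈[2,5], y∈[3,6] → 3·3 = 9.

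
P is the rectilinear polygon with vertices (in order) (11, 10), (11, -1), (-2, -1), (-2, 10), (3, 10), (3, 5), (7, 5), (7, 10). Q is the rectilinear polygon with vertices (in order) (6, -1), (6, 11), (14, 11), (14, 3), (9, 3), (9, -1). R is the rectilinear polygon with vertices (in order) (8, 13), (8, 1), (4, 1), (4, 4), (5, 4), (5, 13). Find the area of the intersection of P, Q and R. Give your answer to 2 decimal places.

The intersection is the polygon with vertices (6,5), (7,5), (7,10), (8,10), (8,1), (6,1).
By the shoelace formula its area is 13.00.

13.00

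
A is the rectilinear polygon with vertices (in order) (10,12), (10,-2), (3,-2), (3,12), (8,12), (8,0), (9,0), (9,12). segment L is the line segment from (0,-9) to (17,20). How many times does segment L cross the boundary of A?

4

The segment meets the boundary at (10,8.059), (9,6.353), (8,4.647), (4.103,-2).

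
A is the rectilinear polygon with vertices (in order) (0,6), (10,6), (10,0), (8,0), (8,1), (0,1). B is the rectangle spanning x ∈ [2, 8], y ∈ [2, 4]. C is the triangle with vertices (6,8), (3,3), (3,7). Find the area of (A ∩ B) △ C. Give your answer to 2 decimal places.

|A ∩ B| = 12.
|(A ∩ B) ∩ C| = 0.3.
|(A ∩ B) △ C| = 12 + 6 − 0.6 = 17.40.

17.40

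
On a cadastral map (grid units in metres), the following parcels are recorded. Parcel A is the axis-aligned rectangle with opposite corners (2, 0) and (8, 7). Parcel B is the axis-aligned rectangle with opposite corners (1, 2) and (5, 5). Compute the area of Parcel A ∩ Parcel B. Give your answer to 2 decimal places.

|Parcel A∩Parcel B|: x∈[2,5], y∈[2,5] → 3·3 = 9.

9.00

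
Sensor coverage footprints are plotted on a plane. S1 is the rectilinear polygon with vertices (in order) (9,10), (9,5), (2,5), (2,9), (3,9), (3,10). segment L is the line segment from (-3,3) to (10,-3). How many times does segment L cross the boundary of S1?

0

The segment lies entirely outside S1 and never meets its boundary.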